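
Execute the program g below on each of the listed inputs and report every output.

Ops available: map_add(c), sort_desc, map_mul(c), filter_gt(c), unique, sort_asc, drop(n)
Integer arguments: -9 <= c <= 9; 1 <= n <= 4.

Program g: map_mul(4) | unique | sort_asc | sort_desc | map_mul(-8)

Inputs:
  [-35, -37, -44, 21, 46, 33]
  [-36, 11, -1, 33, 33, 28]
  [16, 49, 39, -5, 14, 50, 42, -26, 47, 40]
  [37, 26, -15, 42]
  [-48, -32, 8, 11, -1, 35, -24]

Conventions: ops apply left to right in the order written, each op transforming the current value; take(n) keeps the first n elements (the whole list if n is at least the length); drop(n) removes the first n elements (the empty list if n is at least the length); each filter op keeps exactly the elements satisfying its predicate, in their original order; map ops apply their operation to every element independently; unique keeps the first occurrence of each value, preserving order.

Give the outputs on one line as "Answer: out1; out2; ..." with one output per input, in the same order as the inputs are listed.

[-1472, -1056, -672, 1120, 1184, 1408]; [-1056, -896, -352, 32, 1152]; [-1600, -1568, -1504, -1344, -1280, -1248, -512, -448, 160, 832]; [-1344, -1184, -832, 480]; [-1120, -352, -256, 32, 768, 1024, 1536]

Execution, op by op:
  [-35, -37, -44, 21, 46, 33] -> [-140, -148, -176, 84, 184, 132] -> [-140, -148, -176, 84, 184, 132] -> [-176, -148, -140, 84, 132, 184] -> [184, 132, 84, -140, -148, -176] -> [-1472, -1056, -672, 1120, 1184, 1408]
  [-36, 11, -1, 33, 33, 28] -> [-144, 44, -4, 132, 132, 112] -> [-144, 44, -4, 132, 112] -> [-144, -4, 44, 112, 132] -> [132, 112, 44, -4, -144] -> [-1056, -896, -352, 32, 1152]
  [16, 49, 39, -5, 14, 50, 42, -26, 47, 40] -> [64, 196, 156, -20, 56, 200, 168, -104, 188, 160] -> [64, 196, 156, -20, 56, 200, 168, -104, 188, 160] -> [-104, -20, 56, 64, 156, 160, 168, 188, 196, 200] -> [200, 196, 188, 168, 160, 156, 64, 56, -20, -104] -> [-1600, -1568, -1504, -1344, -1280, -1248, -512, -448, 160, 832]
  [37, 26, -15, 42] -> [148, 104, -60, 168] -> [148, 104, -60, 168] -> [-60, 104, 148, 168] -> [168, 148, 104, -60] -> [-1344, -1184, -832, 480]
  [-48, -32, 8, 11, -1, 35, -24] -> [-192, -128, 32, 44, -4, 140, -96] -> [-192, -128, 32, 44, -4, 140, -96] -> [-192, -128, -96, -4, 32, 44, 140] -> [140, 44, 32, -4, -96, -128, -192] -> [-1120, -352, -256, 32, 768, 1024, 1536]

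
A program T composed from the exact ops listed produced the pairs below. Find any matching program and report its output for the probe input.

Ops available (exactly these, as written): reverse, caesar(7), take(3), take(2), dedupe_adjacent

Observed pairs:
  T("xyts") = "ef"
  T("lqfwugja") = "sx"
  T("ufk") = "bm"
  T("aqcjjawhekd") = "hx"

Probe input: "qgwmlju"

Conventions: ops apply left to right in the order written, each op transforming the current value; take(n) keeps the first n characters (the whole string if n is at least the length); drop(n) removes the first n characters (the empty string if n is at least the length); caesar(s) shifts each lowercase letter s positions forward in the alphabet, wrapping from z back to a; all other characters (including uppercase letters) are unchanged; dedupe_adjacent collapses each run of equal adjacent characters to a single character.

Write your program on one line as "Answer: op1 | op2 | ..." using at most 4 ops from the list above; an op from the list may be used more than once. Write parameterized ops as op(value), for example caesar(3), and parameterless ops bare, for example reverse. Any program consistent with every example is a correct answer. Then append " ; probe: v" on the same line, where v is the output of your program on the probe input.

dedupe_adjacent | caesar(7) | take(2) ; probe: "xn"

Check, running the answer program on each example:
  "xyts" -> "xyts" -> "efaz" -> "ef"
  "lqfwugja" -> "lqfwugja" -> "sxmdbnqh" -> "sx"
  "ufk" -> "ufk" -> "bmr" -> "bm"
  "aqcjjawhekd" -> "aqcjawhekd" -> "hxjqhdolrk" -> "hx"
  probe: "qgwmlju" -> "qgwmlju" -> "xndtsqb" -> "xn"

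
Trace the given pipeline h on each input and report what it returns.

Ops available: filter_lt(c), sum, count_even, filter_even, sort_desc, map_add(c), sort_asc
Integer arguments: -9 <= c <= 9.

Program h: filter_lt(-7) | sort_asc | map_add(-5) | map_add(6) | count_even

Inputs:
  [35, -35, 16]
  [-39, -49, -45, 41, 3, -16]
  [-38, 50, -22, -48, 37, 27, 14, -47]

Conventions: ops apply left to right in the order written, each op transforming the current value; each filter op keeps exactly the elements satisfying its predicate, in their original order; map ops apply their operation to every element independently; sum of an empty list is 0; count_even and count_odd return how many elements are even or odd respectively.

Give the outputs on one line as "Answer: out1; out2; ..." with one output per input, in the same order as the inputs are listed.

Execution, op by op:
  [35, -35, 16] -> [-35] -> [-35] -> [-40] -> [-34] -> 1
  [-39, -49, -45, 41, 3, -16] -> [-39, -49, -45, -16] -> [-49, -45, -39, -16] -> [-54, -50, -44, -21] -> [-48, -44, -38, -15] -> 3
  [-38, 50, -22, -48, 37, 27, 14, -47] -> [-38, -22, -48, -47] -> [-48, -47, -38, -22] -> [-53, -52, -43, -27] -> [-47, -46, -37, -21] -> 1

1; 3; 1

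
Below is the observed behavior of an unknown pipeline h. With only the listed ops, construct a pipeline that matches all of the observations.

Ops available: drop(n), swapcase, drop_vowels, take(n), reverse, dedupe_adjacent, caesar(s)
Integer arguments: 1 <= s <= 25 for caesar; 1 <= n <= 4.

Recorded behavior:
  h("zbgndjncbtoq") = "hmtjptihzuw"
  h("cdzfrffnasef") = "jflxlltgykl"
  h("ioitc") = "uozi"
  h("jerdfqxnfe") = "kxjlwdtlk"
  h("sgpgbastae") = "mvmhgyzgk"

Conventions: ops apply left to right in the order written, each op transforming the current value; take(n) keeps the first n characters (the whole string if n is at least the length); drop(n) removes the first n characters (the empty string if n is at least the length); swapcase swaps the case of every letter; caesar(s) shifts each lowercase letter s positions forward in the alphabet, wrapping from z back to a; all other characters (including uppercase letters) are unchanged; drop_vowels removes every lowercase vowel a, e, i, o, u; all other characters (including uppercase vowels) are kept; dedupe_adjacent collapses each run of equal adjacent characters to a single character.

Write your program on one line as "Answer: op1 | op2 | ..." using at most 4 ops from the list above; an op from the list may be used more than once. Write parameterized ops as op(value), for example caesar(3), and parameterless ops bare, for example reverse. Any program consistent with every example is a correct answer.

drop(1) | caesar(8) | caesar(24)

Check, running the answer program on each example:
  "zbgndjncbtoq" -> "bgndjncbtoq" -> "jovlrvkjbwy" -> "hmtjptihzuw"
  "cdzfrffnasef" -> "dzfrffnasef" -> "lhnznnviamn" -> "jflxlltgykl"
  "ioitc" -> "oitc" -> "wqbk" -> "uozi"
  "jerdfqxnfe" -> "erdfqxnfe" -> "mzlnyfvnm" -> "kxjlwdtlk"
  "sgpgbastae" -> "gpgbastae" -> "oxojiabim" -> "mvmhgyzgk"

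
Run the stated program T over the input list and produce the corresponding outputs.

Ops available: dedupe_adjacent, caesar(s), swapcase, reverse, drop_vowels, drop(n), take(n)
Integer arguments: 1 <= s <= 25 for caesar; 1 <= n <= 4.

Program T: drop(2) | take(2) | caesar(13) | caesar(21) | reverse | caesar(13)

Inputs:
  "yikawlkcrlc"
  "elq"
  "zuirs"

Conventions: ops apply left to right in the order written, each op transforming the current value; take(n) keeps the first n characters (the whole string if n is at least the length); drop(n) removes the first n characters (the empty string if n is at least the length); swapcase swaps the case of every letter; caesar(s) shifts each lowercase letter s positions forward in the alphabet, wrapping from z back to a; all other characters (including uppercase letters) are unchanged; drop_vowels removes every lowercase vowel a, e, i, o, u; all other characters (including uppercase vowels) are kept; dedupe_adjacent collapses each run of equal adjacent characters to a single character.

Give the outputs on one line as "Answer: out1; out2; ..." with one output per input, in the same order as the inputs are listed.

Execution, op by op:
  "yikawlkcrlc" -> "kawlkcrlc" -> "ka" -> "xn" -> "si" -> "is" -> "vf"
  "elq" -> "q" -> "q" -> "d" -> "y" -> "y" -> "l"
  "zuirs" -> "irs" -> "ir" -> "ve" -> "qz" -> "zq" -> "md"

"vf"; "l"; "md"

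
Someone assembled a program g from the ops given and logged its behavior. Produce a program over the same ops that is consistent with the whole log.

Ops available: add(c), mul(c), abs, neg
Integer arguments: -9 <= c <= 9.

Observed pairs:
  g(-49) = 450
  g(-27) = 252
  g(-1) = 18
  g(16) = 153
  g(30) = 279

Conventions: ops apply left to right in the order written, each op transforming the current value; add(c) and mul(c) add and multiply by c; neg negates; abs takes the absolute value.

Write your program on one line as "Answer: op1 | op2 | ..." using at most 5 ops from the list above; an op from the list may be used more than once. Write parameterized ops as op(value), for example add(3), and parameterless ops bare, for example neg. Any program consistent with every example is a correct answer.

abs | add(5) | add(-4) | neg | mul(-9)

Check, running the answer program on each example:
  -49 -> 49 -> 54 -> 50 -> -50 -> 450
  -27 -> 27 -> 32 -> 28 -> -28 -> 252
  -1 -> 1 -> 6 -> 2 -> -2 -> 18
  16 -> 16 -> 21 -> 17 -> -17 -> 153
  30 -> 30 -> 35 -> 31 -> -31 -> 279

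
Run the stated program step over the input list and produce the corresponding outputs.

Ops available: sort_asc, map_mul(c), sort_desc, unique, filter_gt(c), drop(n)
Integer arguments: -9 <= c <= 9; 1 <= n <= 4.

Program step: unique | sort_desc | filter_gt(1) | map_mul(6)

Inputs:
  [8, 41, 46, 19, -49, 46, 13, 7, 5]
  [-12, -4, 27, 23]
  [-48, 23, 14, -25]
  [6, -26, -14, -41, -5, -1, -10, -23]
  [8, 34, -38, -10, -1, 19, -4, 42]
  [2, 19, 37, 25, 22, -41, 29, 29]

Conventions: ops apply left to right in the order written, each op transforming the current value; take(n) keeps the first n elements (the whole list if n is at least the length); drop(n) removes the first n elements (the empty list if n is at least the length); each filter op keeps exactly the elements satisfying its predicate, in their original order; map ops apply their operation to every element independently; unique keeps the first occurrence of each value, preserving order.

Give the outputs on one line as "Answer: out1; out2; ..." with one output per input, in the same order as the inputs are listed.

[276, 246, 114, 78, 48, 42, 30]; [162, 138]; [138, 84]; [36]; [252, 204, 114, 48]; [222, 174, 150, 132, 114, 12]

Execution, op by op:
  [8, 41, 46, 19, -49, 46, 13, 7, 5] -> [8, 41, 46, 19, -49, 13, 7, 5] -> [46, 41, 19, 13, 8, 7, 5, -49] -> [46, 41, 19, 13, 8, 7, 5] -> [276, 246, 114, 78, 48, 42, 30]
  [-12, -4, 27, 23] -> [-12, -4, 27, 23] -> [27, 23, -4, -12] -> [27, 23] -> [162, 138]
  [-48, 23, 14, -25] -> [-48, 23, 14, -25] -> [23, 14, -25, -48] -> [23, 14] -> [138, 84]
  [6, -26, -14, -41, -5, -1, -10, -23] -> [6, -26, -14, -41, -5, -1, -10, -23] -> [6, -1, -5, -10, -14, -23, -26, -41] -> [6] -> [36]
  [8, 34, -38, -10, -1, 19, -4, 42] -> [8, 34, -38, -10, -1, 19, -4, 42] -> [42, 34, 19, 8, -1, -4, -10, -38] -> [42, 34, 19, 8] -> [252, 204, 114, 48]
  [2, 19, 37, 25, 22, -41, 29, 29] -> [2, 19, 37, 25, 22, -41, 29] -> [37, 29, 25, 22, 19, 2, -41] -> [37, 29, 25, 22, 19, 2] -> [222, 174, 150, 132, 114, 12]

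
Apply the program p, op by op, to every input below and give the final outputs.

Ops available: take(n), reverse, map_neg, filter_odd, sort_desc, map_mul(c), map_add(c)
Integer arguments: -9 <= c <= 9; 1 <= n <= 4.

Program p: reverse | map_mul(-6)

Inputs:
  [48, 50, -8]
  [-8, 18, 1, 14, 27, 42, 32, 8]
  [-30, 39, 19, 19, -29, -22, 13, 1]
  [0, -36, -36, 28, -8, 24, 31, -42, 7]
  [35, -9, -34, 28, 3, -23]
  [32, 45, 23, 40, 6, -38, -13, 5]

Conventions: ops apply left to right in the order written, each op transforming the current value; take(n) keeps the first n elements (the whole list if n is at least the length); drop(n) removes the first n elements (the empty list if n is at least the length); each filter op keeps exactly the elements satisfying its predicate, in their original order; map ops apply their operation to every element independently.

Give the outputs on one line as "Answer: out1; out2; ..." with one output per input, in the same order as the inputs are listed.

[48, -300, -288]; [-48, -192, -252, -162, -84, -6, -108, 48]; [-6, -78, 132, 174, -114, -114, -234, 180]; [-42, 252, -186, -144, 48, -168, 216, 216, 0]; [138, -18, -168, 204, 54, -210]; [-30, 78, 228, -36, -240, -138, -270, -192]

Execution, op by op:
  [48, 50, -8] -> [-8, 50, 48] -> [48, -300, -288]
  [-8, 18, 1, 14, 27, 42, 32, 8] -> [8, 32, 42, 27, 14, 1, 18, -8] -> [-48, -192, -252, -162, -84, -6, -108, 48]
  [-30, 39, 19, 19, -29, -22, 13, 1] -> [1, 13, -22, -29, 19, 19, 39, -30] -> [-6, -78, 132, 174, -114, -114, -234, 180]
  [0, -36, -36, 28, -8, 24, 31, -42, 7] -> [7, -42, 31, 24, -8, 28, -36, -36, 0] -> [-42, 252, -186, -144, 48, -168, 216, 216, 0]
  [35, -9, -34, 28, 3, -23] -> [-23, 3, 28, -34, -9, 35] -> [138, -18, -168, 204, 54, -210]
  [32, 45, 23, 40, 6, -38, -13, 5] -> [5, -13, -38, 6, 40, 23, 45, 32] -> [-30, 78, 228, -36, -240, -138, -270, -192]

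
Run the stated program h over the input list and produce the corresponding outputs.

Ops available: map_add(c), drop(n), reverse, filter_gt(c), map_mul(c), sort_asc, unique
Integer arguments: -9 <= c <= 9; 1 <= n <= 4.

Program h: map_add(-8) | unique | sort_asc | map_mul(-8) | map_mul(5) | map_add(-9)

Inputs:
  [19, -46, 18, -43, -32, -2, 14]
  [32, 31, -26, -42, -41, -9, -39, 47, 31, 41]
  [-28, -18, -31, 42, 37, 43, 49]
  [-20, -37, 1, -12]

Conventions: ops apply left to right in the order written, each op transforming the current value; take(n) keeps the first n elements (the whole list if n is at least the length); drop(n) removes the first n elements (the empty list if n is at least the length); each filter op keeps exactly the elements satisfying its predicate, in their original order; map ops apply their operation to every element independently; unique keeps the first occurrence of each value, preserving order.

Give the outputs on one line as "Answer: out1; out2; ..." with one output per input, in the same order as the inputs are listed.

[2151, 2031, 1591, 391, -249, -409, -449]; [1991, 1951, 1871, 1351, 671, -929, -969, -1329, -1569]; [1551, 1431, 1031, -1169, -1369, -1409, -1649]; [1791, 1111, 791, 271]

Execution, op by op:
  [19, -46, 18, -43, -32, -2, 14] -> [11, -54, 10, -51, -40, -10, 6] -> [11, -54, 10, -51, -40, -10, 6] -> [-54, -51, -40, -10, 6, 10, 11] -> [432, 408, 320, 80, -48, -80, -88] -> [2160, 2040, 1600, 400, -240, -400, -440] -> [2151, 2031, 1591, 391, -249, -409, -449]
  [32, 31, -26, -42, -41, -9, -39, 47, 31, 41] -> [24, 23, -34, -50, -49, -17, -47, 39, 23, 33] -> [24, 23, -34, -50, -49, -17, -47, 39, 33] -> [-50, -49, -47, -34, -17, 23, 24, 33, 39] -> [400, 392, 376, 272, 136, -184, -192, -264, -312] -> [2000, 1960, 1880, 1360, 680, -920, -960, -1320, -1560] -> [1991, 1951, 1871, 1351, 671, -929, -969, -1329, -1569]
  [-28, -18, -31, 42, 37, 43, 49] -> [-36, -26, -39, 34, 29, 35, 41] -> [-36, -26, -39, 34, 29, 35, 41] -> [-39, -36, -26, 29, 34, 35, 41] -> [312, 288, 208, -232, -272, -280, -328] -> [1560, 1440, 1040, -1160, -1360, -1400, -1640] -> [1551, 1431, 1031, -1169, -1369, -1409, -1649]
  [-20, -37, 1, -12] -> [-28, -45, -7, -20] -> [-28, -45, -7, -20] -> [-45, -28, -20, -7] -> [360, 224, 160, 56] -> [1800, 1120, 800, 280] -> [1791, 1111, 791, 271]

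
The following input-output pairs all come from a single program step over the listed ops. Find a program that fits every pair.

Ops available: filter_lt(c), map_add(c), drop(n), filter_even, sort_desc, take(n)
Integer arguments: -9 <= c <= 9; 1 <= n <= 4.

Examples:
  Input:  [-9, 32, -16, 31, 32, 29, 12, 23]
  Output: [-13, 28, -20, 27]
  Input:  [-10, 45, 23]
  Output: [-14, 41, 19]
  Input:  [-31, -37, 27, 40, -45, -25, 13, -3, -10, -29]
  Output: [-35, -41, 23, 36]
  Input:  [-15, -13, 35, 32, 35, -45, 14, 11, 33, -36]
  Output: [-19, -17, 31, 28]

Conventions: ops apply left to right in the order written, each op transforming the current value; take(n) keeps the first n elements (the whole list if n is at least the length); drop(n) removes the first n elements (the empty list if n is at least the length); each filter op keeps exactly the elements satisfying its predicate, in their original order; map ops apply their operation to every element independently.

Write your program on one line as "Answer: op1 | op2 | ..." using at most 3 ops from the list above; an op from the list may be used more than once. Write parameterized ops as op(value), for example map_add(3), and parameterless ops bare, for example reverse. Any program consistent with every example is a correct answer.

take(4) | map_add(-4)

Check, running the answer program on each example:
  [-9, 32, -16, 31, 32, 29, 12, 23] -> [-9, 32, -16, 31] -> [-13, 28, -20, 27]
  [-10, 45, 23] -> [-10, 45, 23] -> [-14, 41, 19]
  [-31, -37, 27, 40, -45, -25, 13, -3, -10, -29] -> [-31, -37, 27, 40] -> [-35, -41, 23, 36]
  [-15, -13, 35, 32, 35, -45, 14, 11, 33, -36] -> [-15, -13, 35, 32] -> [-19, -17, 31, 28]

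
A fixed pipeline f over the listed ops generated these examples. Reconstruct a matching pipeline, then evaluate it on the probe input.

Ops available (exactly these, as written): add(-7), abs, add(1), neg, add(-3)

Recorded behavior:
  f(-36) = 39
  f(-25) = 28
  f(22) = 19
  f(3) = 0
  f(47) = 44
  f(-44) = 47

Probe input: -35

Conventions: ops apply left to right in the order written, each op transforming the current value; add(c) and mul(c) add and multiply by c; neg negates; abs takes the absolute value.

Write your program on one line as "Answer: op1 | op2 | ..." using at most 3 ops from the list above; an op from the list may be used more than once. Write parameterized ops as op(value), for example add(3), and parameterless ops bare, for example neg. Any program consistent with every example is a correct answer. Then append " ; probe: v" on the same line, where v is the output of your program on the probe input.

add(-3) | abs ; probe: 38

Check, running the answer program on each example:
  -36 -> -39 -> 39
  -25 -> -28 -> 28
  22 -> 19 -> 19
  3 -> 0 -> 0
  47 -> 44 -> 44
  -44 -> -47 -> 47
  probe: -35 -> -38 -> 38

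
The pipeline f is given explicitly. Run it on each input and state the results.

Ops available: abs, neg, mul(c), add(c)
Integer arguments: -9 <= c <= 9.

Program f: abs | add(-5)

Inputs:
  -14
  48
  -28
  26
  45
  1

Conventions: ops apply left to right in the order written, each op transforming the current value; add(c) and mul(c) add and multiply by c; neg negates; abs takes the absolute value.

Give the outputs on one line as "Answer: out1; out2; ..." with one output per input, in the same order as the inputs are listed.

9; 43; 23; 21; 40; -4

Execution, op by op:
  -14 -> 14 -> 9
  48 -> 48 -> 43
  -28 -> 28 -> 23
  26 -> 26 -> 21
  45 -> 45 -> 40
  1 -> 1 -> -4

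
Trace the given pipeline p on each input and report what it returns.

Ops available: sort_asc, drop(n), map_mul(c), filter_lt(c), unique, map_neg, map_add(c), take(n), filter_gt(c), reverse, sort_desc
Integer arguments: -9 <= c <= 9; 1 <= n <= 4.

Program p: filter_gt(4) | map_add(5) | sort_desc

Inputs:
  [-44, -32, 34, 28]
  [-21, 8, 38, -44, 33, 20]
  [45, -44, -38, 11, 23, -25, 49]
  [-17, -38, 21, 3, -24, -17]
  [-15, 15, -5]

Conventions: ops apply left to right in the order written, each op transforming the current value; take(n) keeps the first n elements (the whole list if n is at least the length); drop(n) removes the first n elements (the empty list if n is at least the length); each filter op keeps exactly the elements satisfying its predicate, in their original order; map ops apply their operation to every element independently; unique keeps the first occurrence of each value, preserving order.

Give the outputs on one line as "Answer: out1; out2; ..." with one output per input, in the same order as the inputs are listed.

Execution, op by op:
  [-44, -32, 34, 28] -> [34, 28] -> [39, 33] -> [39, 33]
  [-21, 8, 38, -44, 33, 20] -> [8, 38, 33, 20] -> [13, 43, 38, 25] -> [43, 38, 25, 13]
  [45, -44, -38, 11, 23, -25, 49] -> [45, 11, 23, 49] -> [50, 16, 28, 54] -> [54, 50, 28, 16]
  [-17, -38, 21, 3, -24, -17] -> [21] -> [26] -> [26]
  [-15, 15, -5] -> [15] -> [20] -> [20]

[39, 33]; [43, 38, 25, 13]; [54, 50, 28, 16]; [26]; [20]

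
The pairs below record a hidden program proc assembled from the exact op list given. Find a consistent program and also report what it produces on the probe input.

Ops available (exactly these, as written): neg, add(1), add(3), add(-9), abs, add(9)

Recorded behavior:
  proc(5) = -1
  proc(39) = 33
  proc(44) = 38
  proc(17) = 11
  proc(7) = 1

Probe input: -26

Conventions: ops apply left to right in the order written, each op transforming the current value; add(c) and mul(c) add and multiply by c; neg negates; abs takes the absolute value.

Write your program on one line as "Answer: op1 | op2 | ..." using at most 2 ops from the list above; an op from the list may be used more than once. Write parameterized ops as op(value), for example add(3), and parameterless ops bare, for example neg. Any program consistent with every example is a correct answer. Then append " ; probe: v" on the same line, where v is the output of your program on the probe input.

add(-9) | add(3) ; probe: -32

Check, running the answer program on each example:
  5 -> -4 -> -1
  39 -> 30 -> 33
  44 -> 35 -> 38
  17 -> 8 -> 11
  7 -> -2 -> 1
  probe: -26 -> -35 -> -32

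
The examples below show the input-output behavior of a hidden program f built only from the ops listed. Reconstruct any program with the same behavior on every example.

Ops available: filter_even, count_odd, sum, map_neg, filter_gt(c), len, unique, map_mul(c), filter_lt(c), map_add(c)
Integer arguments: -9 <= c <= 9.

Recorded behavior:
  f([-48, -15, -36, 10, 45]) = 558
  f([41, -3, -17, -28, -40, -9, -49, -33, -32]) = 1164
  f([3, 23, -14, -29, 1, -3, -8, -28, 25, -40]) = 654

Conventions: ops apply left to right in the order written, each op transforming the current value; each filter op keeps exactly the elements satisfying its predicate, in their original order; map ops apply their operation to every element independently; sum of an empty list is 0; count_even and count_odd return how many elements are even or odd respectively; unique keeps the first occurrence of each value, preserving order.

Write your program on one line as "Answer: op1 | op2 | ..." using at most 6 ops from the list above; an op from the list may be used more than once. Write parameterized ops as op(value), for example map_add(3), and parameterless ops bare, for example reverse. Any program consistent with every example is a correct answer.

map_add(2) | filter_lt(-1) | map_mul(2) | map_mul(-3) | sum

Check, running the answer program on each example:
  [-48, -15, -36, 10, 45] -> [-46, -13, -34, 12, 47] -> [-46, -13, -34] -> [-92, -26, -68] -> [276, 78, 204] -> 558
  [41, -3, -17, -28, -40, -9, -49, -33, -32] -> [43, -1, -15, -26, -38, -7, -47, -31, -30] -> [-15, -26, -38, -7, -47, -31, -30] -> [-30, -52, -76, -14, -94, -62, -60] -> [90, 156, 228, 42, 282, 186, 180] -> 1164
  [3, 23, -14, -29, 1, -3, -8, -28, 25, -40] -> [5, 25, -12, -27, 3, -1, -6, -26, 27, -38] -> [-12, -27, -6, -26, -38] -> [-24, -54, -12, -52, -76] -> [72, 162, 36, 156, 228] -> 654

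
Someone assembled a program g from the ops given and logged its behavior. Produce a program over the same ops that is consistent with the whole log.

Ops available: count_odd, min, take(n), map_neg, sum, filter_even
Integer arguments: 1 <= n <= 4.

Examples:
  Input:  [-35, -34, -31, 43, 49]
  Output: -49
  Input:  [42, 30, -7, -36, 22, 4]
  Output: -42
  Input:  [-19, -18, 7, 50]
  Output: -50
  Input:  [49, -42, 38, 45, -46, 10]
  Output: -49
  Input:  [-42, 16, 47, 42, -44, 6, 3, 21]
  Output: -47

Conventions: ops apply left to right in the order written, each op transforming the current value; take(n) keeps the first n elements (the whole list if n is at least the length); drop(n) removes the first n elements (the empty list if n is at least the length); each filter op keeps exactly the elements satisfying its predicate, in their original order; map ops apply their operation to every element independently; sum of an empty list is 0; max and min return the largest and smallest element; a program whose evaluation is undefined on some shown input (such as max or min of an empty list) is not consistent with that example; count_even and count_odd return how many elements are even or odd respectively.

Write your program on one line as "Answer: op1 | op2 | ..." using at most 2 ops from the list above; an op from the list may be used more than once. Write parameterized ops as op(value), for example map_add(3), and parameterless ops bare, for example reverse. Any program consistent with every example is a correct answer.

map_neg | min

Check, running the answer program on each example:
  [-35, -34, -31, 43, 49] -> [35, 34, 31, -43, -49] -> -49
  [42, 30, -7, -36, 22, 4] -> [-42, -30, 7, 36, -22, -4] -> -42
  [-19, -18, 7, 50] -> [19, 18, -7, -50] -> -50
  [49, -42, 38, 45, -46, 10] -> [-49, 42, -38, -45, 46, -10] -> -49
  [-42, 16, 47, 42, -44, 6, 3, 21] -> [42, -16, -47, -42, 44, -6, -3, -21] -> -47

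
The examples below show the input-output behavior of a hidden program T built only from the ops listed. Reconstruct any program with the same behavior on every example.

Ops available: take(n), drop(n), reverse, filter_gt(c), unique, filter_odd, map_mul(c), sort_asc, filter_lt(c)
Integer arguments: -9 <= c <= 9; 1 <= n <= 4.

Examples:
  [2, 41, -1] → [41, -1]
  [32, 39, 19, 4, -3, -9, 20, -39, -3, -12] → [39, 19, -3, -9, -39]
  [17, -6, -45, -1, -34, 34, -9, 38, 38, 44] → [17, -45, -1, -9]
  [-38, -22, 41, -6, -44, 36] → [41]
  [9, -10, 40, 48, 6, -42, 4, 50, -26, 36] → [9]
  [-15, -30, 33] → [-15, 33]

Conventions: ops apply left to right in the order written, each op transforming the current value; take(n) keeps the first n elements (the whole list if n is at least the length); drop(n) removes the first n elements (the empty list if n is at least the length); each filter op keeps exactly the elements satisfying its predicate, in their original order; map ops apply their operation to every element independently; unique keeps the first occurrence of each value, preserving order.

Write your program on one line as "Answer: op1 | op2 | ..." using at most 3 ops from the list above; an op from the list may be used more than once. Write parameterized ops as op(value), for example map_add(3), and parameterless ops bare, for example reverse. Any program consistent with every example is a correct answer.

unique | filter_odd

Check, running the answer program on each example:
  [2, 41, -1] -> [2, 41, -1] -> [41, -1]
  [32, 39, 19, 4, -3, -9, 20, -39, -3, -12] -> [32, 39, 19, 4, -3, -9, 20, -39, -12] -> [39, 19, -3, -9, -39]
  [17, -6, -45, -1, -34, 34, -9, 38, 38, 44] -> [17, -6, -45, -1, -34, 34, -9, 38, 44] -> [17, -45, -1, -9]
  [-38, -22, 41, -6, -44, 36] -> [-38, -22, 41, -6, -44, 36] -> [41]
  [9, -10, 40, 48, 6, -42, 4, 50, -26, 36] -> [9, -10, 40, 48, 6, -42, 4, 50, -26, 36] -> [9]
  [-15, -30, 33] -> [-15, -30, 33] -> [-15, 33]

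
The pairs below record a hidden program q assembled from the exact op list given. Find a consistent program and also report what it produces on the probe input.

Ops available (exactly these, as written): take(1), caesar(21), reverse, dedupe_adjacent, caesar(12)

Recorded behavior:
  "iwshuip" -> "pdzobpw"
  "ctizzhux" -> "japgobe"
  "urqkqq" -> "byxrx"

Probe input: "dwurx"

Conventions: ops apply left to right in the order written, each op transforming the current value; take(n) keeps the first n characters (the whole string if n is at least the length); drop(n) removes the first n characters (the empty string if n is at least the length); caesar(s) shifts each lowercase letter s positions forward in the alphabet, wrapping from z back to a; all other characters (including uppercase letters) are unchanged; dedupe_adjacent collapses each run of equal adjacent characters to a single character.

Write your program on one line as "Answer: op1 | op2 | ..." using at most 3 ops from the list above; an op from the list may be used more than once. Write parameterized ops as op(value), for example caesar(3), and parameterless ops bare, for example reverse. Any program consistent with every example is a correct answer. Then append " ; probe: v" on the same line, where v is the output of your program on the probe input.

caesar(21) | dedupe_adjacent | caesar(12) ; probe: "kdbye"

Check, running the answer program on each example:
  "iwshuip" -> "drncpdk" -> "drncpdk" -> "pdzobpw"
  "ctizzhux" -> "xoduucps" -> "xoducps" -> "japgobe"
  "urqkqq" -> "pmlfll" -> "pmlfl" -> "byxrx"
  probe: "dwurx" -> "yrpms" -> "yrpms" -> "kdbye"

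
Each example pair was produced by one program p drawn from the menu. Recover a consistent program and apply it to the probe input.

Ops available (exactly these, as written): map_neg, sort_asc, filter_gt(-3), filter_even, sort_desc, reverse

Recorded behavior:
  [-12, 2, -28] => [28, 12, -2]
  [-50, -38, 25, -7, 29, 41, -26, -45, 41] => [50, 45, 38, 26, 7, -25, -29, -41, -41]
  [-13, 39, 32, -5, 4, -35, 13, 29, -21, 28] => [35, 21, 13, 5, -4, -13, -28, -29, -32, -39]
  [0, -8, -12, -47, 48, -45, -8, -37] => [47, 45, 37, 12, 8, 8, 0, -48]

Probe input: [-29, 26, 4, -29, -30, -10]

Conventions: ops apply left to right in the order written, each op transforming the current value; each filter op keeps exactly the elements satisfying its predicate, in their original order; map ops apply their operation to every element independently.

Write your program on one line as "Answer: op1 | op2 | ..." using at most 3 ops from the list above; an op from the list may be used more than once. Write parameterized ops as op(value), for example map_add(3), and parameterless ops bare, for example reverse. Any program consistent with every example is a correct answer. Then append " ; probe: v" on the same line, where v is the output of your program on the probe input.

sort_asc | map_neg ; probe: [30, 29, 29, 10, -4, -26]

Check, running the answer program on each example:
  [-12, 2, -28] -> [-28, -12, 2] -> [28, 12, -2]
  [-50, -38, 25, -7, 29, 41, -26, -45, 41] -> [-50, -45, -38, -26, -7, 25, 29, 41, 41] -> [50, 45, 38, 26, 7, -25, -29, -41, -41]
  [-13, 39, 32, -5, 4, -35, 13, 29, -21, 28] -> [-35, -21, -13, -5, 4, 13, 28, 29, 32, 39] -> [35, 21, 13, 5, -4, -13, -28, -29, -32, -39]
  [0, -8, -12, -47, 48, -45, -8, -37] -> [-47, -45, -37, -12, -8, -8, 0, 48] -> [47, 45, 37, 12, 8, 8, 0, -48]
  probe: [-29, 26, 4, -29, -30, -10] -> [-30, -29, -29, -10, 4, 26] -> [30, 29, 29, 10, -4, -26]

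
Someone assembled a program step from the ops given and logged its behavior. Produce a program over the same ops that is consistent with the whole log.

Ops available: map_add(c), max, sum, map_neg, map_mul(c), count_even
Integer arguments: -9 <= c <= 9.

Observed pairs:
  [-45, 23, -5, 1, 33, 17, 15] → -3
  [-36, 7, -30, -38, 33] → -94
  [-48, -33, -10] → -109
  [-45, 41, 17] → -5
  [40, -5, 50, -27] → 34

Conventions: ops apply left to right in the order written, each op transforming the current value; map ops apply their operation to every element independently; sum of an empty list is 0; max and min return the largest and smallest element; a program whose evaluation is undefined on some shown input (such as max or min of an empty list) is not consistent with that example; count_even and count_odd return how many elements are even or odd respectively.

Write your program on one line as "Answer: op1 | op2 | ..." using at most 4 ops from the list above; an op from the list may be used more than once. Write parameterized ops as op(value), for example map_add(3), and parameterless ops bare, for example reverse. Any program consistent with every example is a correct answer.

map_add(-4) | map_add(-2) | sum

Check, running the answer program on each example:
  [-45, 23, -5, 1, 33, 17, 15] -> [-49, 19, -9, -3, 29, 13, 11] -> [-51, 17, -11, -5, 27, 11, 9] -> -3
  [-36, 7, -30, -38, 33] -> [-40, 3, -34, -42, 29] -> [-42, 1, -36, -44, 27] -> -94
  [-48, -33, -10] -> [-52, -37, -14] -> [-54, -39, -16] -> -109
  [-45, 41, 17] -> [-49, 37, 13] -> [-51, 35, 11] -> -5
  [40, -5, 50, -27] -> [36, -9, 46, -31] -> [34, -11, 44, -33] -> 34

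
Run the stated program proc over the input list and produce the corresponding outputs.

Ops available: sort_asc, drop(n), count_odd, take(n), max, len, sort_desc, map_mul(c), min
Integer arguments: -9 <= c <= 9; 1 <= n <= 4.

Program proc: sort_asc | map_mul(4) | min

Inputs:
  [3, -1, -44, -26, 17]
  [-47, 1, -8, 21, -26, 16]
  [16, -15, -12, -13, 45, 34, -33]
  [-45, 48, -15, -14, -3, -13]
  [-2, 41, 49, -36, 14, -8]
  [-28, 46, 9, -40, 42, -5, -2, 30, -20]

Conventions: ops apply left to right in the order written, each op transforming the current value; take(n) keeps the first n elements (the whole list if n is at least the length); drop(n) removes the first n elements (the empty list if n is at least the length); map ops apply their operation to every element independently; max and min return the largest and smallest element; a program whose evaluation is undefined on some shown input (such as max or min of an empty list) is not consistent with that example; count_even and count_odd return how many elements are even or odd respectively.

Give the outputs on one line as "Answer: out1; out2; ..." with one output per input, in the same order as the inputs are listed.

-176; -188; -132; -180; -144; -160

Execution, op by op:
  [3, -1, -44, -26, 17] -> [-44, -26, -1, 3, 17] -> [-176, -104, -4, 12, 68] -> -176
  [-47, 1, -8, 21, -26, 16] -> [-47, -26, -8, 1, 16, 21] -> [-188, -104, -32, 4, 64, 84] -> -188
  [16, -15, -12, -13, 45, 34, -33] -> [-33, -15, -13, -12, 16, 34, 45] -> [-132, -60, -52, -48, 64, 136, 180] -> -132
  [-45, 48, -15, -14, -3, -13] -> [-45, -15, -14, -13, -3, 48] -> [-180, -60, -56, -52, -12, 192] -> -180
  [-2, 41, 49, -36, 14, -8] -> [-36, -8, -2, 14, 41, 49] -> [-144, -32, -8, 56, 164, 196] -> -144
  [-28, 46, 9, -40, 42, -5, -2, 30, -20] -> [-40, -28, -20, -5, -2, 9, 30, 42, 46] -> [-160, -112, -80, -20, -8, 36, 120, 168, 184] -> -160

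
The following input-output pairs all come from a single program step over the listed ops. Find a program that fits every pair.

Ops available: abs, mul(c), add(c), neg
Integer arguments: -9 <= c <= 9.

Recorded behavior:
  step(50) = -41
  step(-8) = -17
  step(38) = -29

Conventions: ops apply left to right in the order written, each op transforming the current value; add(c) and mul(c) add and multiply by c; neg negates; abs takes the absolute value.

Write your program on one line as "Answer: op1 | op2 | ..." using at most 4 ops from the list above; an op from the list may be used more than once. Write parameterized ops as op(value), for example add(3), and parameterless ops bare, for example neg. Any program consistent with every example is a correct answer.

neg | add(9) | abs | neg

Check, running the answer program on each example:
  50 -> -50 -> -41 -> 41 -> -41
  -8 -> 8 -> 17 -> 17 -> -17
  38 -> -38 -> -29 -> 29 -> -29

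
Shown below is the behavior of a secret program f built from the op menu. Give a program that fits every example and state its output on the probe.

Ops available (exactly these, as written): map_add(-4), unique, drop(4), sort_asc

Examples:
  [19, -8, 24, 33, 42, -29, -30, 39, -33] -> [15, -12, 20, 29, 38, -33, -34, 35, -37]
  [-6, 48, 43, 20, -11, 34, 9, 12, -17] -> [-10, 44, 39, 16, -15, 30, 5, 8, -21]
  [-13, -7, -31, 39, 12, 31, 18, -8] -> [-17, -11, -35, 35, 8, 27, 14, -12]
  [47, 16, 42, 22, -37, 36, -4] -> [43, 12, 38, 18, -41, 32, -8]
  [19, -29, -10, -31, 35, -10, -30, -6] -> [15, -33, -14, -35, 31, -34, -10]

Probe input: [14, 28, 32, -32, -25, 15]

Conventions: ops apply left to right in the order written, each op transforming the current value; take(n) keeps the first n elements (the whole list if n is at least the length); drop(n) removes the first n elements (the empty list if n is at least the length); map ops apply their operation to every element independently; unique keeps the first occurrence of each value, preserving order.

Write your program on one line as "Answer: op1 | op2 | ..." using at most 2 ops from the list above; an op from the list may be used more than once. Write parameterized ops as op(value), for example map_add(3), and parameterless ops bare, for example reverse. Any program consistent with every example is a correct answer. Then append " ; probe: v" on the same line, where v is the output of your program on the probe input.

unique | map_add(-4) ; probe: [10, 24, 28, -36, -29, 11]

Check, running the answer program on each example:
  [19, -8, 24, 33, 42, -29, -30, 39, -33] -> [19, -8, 24, 33, 42, -29, -30, 39, -33] -> [15, -12, 20, 29, 38, -33, -34, 35, -37]
  [-6, 48, 43, 20, -11, 34, 9, 12, -17] -> [-6, 48, 43, 20, -11, 34, 9, 12, -17] -> [-10, 44, 39, 16, -15, 30, 5, 8, -21]
  [-13, -7, -31, 39, 12, 31, 18, -8] -> [-13, -7, -31, 39, 12, 31, 18, -8] -> [-17, -11, -35, 35, 8, 27, 14, -12]
  [47, 16, 42, 22, -37, 36, -4] -> [47, 16, 42, 22, -37, 36, -4] -> [43, 12, 38, 18, -41, 32, -8]
  [19, -29, -10, -31, 35, -10, -30, -6] -> [19, -29, -10, -31, 35, -30, -6] -> [15, -33, -14, -35, 31, -34, -10]
  probe: [14, 28, 32, -32, -25, 15] -> [14, 28, 32, -32, -25, 15] -> [10, 24, 28, -36, -29, 11]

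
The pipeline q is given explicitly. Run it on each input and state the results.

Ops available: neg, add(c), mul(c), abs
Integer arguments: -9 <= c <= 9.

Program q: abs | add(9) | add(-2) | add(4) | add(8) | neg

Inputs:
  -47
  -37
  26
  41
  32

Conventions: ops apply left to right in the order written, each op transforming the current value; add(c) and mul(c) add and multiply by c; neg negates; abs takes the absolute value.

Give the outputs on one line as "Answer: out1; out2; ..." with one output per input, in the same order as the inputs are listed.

-66; -56; -45; -60; -51

Execution, op by op:
  -47 -> 47 -> 56 -> 54 -> 58 -> 66 -> -66
  -37 -> 37 -> 46 -> 44 -> 48 -> 56 -> -56
  26 -> 26 -> 35 -> 33 -> 37 -> 45 -> -45
  41 -> 41 -> 50 -> 48 -> 52 -> 60 -> -60
  32 -> 32 -> 41 -> 39 -> 43 -> 51 -> -51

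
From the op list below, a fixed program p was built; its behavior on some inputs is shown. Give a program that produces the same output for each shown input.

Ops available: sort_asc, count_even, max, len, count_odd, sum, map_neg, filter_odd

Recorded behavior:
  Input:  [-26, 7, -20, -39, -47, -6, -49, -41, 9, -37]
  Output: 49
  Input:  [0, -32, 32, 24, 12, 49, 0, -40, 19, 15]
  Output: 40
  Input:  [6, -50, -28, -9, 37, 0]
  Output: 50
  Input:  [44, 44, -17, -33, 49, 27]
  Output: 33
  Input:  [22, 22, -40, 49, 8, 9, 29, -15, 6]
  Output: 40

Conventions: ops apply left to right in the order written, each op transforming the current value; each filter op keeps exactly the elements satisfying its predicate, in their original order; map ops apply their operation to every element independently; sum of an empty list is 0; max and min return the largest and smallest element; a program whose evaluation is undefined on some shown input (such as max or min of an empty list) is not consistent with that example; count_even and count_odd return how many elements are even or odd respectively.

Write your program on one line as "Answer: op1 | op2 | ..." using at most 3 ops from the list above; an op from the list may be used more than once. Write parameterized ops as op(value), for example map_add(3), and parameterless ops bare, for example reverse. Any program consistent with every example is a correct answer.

map_neg | max

Check, running the answer program on each example:
  [-26, 7, -20, -39, -47, -6, -49, -41, 9, -37] -> [26, -7, 20, 39, 47, 6, 49, 41, -9, 37] -> 49
  [0, -32, 32, 24, 12, 49, 0, -40, 19, 15] -> [0, 32, -32, -24, -12, -49, 0, 40, -19, -15] -> 40
  [6, -50, -28, -9, 37, 0] -> [-6, 50, 28, 9, -37, 0] -> 50
  [44, 44, -17, -33, 49, 27] -> [-44, -44, 17, 33, -49, -27] -> 33
  [22, 22, -40, 49, 8, 9, 29, -15, 6] -> [-22, -22, 40, -49, -8, -9, -29, 15, -6] -> 40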